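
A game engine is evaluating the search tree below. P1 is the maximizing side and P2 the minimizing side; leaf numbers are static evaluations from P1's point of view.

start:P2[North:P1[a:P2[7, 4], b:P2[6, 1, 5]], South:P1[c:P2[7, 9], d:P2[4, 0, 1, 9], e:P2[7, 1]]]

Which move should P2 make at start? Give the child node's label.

North

a (P2): min(7, 4) = 4
b (P2): min(6, 1, 5) = 1
North (P1): max(4, 1) = 4
c (P2): min(7, 9) = 7
d (P2): min(4, 0, 1, 9) = 0
e (P2): min(7, 1) = 1
South (P1): max(7, 0, 1) = 7
start (P2): min(4, 7) = 4
P2 at start wants the lowest of {North=4, South=7}, so chooses North.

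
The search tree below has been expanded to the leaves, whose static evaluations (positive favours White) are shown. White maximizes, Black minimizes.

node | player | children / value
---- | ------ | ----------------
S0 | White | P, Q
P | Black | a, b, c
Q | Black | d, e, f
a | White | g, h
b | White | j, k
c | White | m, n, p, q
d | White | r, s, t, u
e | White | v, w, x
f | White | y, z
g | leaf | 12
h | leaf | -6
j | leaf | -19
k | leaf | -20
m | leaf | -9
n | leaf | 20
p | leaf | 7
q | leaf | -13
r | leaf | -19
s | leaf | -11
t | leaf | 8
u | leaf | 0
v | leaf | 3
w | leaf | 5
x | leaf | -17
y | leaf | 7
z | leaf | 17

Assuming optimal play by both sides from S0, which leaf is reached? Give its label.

w

a (White): max(12, -6) = 12
b (White): max(-19, -20) = -19
c (White): max(-9, 20, 7, -13) = 20
P (Black): min(12, -19, 20) = -19
d (White): max(-19, -11, 8, 0) = 8
e (White): max(3, 5, -17) = 5
f (White): max(7, 17) = 17
Q (Black): min(8, 5, 17) = 5
S0 (White): max(-19, 5) = 5
At S0, White picks Q (highest: 5).
At Q, Black picks e (lowest: 5).
At e, White picks w (highest: 5).
Terminal value 5.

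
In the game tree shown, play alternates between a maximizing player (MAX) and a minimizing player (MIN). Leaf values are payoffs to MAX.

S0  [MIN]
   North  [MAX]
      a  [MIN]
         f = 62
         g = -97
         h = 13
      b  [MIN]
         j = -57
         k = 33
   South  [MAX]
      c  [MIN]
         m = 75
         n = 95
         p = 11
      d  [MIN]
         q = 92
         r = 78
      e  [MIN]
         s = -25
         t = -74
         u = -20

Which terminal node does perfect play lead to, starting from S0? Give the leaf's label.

a (MIN): min(62, -97, 13) = -97
b (MIN): min(-57, 33) = -57
North (MAX): max(-97, -57) = -57
c (MIN): min(75, 95, 11) = 11
d (MIN): min(92, 78) = 78
e (MIN): min(-25, -74, -20) = -74
South (MAX): max(11, 78, -74) = 78
S0 (MIN): min(-57, 78) = -57
At S0, MIN picks North (lowest: -57).
At North, MAX picks b (highest: -57).
At b, MIN picks j (lowest: -57).
Terminal value -57.

j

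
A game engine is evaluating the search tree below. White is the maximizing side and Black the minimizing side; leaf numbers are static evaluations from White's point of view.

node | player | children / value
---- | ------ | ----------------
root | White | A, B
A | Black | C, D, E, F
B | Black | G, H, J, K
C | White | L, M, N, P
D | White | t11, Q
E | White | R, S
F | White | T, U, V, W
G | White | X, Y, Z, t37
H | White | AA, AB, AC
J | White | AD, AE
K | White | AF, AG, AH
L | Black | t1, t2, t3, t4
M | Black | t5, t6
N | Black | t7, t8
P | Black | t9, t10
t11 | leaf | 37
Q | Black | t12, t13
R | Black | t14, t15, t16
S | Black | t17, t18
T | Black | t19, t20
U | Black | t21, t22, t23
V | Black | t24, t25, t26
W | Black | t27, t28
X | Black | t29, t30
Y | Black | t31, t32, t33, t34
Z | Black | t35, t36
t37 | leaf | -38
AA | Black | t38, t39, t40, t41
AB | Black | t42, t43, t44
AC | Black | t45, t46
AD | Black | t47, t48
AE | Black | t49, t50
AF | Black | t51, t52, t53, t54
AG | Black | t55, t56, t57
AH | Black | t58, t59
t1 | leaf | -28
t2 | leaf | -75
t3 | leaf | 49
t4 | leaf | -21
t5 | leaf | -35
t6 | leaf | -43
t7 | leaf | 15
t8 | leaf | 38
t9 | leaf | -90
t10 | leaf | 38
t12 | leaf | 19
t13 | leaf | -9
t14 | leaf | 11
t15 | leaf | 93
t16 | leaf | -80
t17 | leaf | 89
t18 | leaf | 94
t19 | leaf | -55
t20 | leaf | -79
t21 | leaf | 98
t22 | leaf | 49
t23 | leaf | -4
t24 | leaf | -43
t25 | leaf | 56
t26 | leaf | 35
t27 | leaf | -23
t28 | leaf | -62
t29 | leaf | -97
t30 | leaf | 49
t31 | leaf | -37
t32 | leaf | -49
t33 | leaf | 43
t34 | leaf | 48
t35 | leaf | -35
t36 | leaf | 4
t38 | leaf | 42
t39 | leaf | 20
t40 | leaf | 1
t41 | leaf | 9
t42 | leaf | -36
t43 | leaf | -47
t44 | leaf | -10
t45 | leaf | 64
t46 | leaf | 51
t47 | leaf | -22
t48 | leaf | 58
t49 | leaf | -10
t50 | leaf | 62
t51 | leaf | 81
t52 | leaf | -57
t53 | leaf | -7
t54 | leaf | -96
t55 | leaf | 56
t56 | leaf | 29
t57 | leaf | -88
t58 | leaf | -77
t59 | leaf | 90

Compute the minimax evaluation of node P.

-90

P (Black): min(-90, 38) = -90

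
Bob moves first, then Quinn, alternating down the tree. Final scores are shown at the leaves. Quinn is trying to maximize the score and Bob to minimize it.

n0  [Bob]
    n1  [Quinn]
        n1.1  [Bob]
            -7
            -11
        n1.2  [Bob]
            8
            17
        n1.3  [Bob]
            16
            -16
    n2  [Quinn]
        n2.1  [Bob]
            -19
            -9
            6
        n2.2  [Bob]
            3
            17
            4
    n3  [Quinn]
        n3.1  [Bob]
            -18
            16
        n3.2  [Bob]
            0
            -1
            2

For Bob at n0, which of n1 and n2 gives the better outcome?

n2

n1.1 (Bob): min(-7, -11) = -11
n1.2 (Bob): min(8, 17) = 8
n1.3 (Bob): min(16, -16) = -16
n1 (Quinn): max(-11, 8, -16) = 8
n2.1 (Bob): min(-19, -9, 6) = -19
n2.2 (Bob): min(3, 17, 4) = 3
n2 (Quinn): max(-19, 3) = 3
Bob prefers the lower value; n1=8, n2=3. n2 is better since 3 < 8.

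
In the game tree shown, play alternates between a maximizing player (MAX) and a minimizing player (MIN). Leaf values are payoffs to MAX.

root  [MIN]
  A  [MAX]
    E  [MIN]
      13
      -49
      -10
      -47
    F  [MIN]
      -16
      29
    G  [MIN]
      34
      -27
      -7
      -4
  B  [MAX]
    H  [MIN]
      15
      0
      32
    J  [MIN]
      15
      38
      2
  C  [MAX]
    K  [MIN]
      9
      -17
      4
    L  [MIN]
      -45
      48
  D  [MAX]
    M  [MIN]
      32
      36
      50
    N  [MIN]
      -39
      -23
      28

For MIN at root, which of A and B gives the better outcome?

E (MIN): min(13, -49, -10, -47) = -49
F (MIN): min(-16, 29) = -16
G (MIN): min(34, -27, -7, -4) = -27
A (MAX): max(-49, -16, -27) = -16
H (MIN): min(15, 0, 32) = 0
J (MIN): min(15, 38, 2) = 2
B (MAX): max(0, 2) = 2
MIN prefers the lower value; A=-16, B=2. A is better since -16 < 2.

A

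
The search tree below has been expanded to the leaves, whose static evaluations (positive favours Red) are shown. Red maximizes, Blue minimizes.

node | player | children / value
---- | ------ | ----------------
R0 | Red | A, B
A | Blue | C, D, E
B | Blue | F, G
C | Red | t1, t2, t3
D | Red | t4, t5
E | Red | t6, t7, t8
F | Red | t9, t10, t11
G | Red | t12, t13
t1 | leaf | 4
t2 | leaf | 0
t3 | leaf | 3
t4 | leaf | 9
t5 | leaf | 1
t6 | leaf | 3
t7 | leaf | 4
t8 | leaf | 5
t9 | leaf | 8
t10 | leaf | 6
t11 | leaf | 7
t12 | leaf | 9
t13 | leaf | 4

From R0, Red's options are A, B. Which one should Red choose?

C (Red): max(4, 0, 3) = 4
D (Red): max(9, 1) = 9
E (Red): max(3, 4, 5) = 5
A (Blue): min(4, 9, 5) = 4
F (Red): max(8, 6, 7) = 8
G (Red): max(9, 4) = 9
B (Blue): min(8, 9) = 8
R0 (Red): max(4, 8) = 8
Red at R0 wants the highest of {A=4, B=8}, so chooses B.

B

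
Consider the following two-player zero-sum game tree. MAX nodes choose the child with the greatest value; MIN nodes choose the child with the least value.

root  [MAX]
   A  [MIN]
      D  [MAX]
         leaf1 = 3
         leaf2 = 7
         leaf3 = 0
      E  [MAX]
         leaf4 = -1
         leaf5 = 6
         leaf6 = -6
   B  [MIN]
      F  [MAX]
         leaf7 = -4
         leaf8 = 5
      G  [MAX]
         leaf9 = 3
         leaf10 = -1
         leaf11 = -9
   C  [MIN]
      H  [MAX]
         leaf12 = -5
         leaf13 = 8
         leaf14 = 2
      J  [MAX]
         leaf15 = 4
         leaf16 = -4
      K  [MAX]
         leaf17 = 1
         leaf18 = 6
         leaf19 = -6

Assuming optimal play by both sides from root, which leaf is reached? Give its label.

leaf5

D (MAX): max(3, 7, 0) = 7
E (MAX): max(-1, 6, -6) = 6
A (MIN): min(7, 6) = 6
F (MAX): max(-4, 5) = 5
G (MAX): max(3, -1, -9) = 3
B (MIN): min(5, 3) = 3
H (MAX): max(-5, 8, 2) = 8
J (MAX): max(4, -4) = 4
K (MAX): max(1, 6, -6) = 6
C (MIN): min(8, 4, 6) = 4
root (MAX): max(6, 3, 4) = 6
At root, MAX picks A (highest: 6).
At A, MIN picks E (lowest: 6).
At E, MAX picks leaf5 (highest: 6).
Terminal value 6.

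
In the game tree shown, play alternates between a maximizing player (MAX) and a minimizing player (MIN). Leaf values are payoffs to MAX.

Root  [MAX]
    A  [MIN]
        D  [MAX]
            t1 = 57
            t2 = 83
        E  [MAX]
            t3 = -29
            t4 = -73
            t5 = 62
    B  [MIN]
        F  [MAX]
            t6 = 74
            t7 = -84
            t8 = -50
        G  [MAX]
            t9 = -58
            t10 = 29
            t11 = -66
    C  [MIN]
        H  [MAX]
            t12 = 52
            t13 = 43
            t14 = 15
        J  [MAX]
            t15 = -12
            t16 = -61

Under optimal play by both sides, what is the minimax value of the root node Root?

D (MAX): max(57, 83) = 83
E (MAX): max(-29, -73, 62) = 62
A (MIN): min(83, 62) = 62
F (MAX): max(74, -84, -50) = 74
G (MAX): max(-58, 29, -66) = 29
B (MIN): min(74, 29) = 29
H (MAX): max(52, 43, 15) = 52
J (MAX): max(-12, -61) = -12
C (MIN): min(52, -12) = -12
Root (MAX): max(62, 29, -12) = 62

62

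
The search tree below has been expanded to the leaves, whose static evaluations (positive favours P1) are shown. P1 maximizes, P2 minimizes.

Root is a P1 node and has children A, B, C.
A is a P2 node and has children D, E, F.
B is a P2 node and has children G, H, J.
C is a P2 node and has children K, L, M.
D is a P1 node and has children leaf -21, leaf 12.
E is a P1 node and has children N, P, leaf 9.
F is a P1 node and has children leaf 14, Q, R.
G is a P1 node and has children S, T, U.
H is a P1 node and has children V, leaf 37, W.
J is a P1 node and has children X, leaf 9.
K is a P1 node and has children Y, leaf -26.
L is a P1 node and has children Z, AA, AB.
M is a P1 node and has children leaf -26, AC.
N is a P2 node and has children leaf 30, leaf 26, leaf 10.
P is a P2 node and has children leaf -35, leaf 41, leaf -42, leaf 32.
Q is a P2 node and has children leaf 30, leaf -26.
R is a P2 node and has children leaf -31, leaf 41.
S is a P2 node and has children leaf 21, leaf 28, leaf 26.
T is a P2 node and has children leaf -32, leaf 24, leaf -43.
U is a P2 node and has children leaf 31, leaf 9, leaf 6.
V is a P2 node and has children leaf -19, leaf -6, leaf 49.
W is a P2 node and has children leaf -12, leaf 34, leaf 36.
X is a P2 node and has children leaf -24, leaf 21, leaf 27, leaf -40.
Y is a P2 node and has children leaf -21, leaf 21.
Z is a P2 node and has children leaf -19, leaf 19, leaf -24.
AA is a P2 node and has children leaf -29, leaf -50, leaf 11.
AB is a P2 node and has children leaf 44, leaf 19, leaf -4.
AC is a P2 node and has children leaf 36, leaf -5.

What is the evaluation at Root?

D (P1): max(-21, 12) = 12
N (P2): min(30, 26, 10) = 10
P (P2): min(-35, 41, -42, 32) = -42
E (P1): max(10, -42, 9) = 10
Q (P2): min(30, -26) = -26
R (P2): min(-31, 41) = -31
F (P1): max(14, -26, -31) = 14
A (P2): min(12, 10, 14) = 10
S (P2): min(21, 28, 26) = 21
T (P2): min(-32, 24, -43) = -43
U (P2): min(31, 9, 6) = 6
G (P1): max(21, -43, 6) = 21
V (P2): min(-19, -6, 49) = -19
W (P2): min(-12, 34, 36) = -12
H (P1): max(-19, 37, -12) = 37
X (P2): min(-24, 21, 27, -40) = -40
J (P1): max(-40, 9) = 9
B (P2): min(21, 37, 9) = 9
Y (P2): min(-21, 21) = -21
K (P1): max(-21, -26) = -21
Z (P2): min(-19, 19, -24) = -24
AA (P2): min(-29, -50, 11) = -50
AB (P2): min(44, 19, -4) = -4
L (P1): max(-24, -50, -4) = -4
AC (P2): min(36, -5) = -5
M (P1): max(-26, -5) = -5
C (P2): min(-21, -4, -5) = -21
Root (P1): max(10, 9, -21) = 10

10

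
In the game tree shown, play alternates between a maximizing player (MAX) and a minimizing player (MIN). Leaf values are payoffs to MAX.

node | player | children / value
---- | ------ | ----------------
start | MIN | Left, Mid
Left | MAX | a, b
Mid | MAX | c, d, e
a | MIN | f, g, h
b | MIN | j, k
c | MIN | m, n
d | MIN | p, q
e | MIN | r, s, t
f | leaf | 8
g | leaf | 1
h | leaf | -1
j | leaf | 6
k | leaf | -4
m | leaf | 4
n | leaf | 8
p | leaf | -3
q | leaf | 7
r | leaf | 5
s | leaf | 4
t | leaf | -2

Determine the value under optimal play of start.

a (MIN): min(8, 1, -1) = -1
b (MIN): min(6, -4) = -4
Left (MAX): max(-1, -4) = -1
c (MIN): min(4, 8) = 4
d (MIN): min(-3, 7) = -3
e (MIN): min(5, 4, -2) = -2
Mid (MAX): max(4, -3, -2) = 4
start (MIN): min(-1, 4) = -1

-1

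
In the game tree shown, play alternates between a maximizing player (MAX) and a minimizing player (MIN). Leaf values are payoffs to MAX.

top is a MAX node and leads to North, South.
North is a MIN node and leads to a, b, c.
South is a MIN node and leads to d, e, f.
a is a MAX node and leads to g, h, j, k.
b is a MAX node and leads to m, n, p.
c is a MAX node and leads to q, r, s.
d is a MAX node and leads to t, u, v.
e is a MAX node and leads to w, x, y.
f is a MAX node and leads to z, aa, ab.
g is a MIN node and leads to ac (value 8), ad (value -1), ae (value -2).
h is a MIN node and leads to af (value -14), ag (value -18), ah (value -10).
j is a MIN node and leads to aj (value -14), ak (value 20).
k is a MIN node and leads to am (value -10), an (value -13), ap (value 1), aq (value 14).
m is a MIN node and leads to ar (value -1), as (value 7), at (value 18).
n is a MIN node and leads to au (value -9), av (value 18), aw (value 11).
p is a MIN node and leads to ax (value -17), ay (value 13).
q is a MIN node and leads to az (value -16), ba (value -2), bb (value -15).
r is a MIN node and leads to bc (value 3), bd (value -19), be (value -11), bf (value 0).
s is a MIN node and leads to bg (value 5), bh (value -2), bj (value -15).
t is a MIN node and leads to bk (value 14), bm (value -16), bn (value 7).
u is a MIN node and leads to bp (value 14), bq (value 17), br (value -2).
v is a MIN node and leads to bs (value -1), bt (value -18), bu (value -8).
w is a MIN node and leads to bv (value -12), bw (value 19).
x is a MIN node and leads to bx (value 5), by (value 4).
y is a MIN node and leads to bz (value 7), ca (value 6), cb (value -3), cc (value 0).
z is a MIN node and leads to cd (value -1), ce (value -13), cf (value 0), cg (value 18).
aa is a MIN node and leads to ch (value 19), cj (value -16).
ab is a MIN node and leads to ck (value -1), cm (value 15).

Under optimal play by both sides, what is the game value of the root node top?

-2

g (MIN): min(8, -1, -2) = -2
h (MIN): min(-14, -18, -10) = -18
j (MIN): min(-14, 20) = -14
k (MIN): min(-10, -13, 1, 14) = -13
a (MAX): max(-2, -18, -14, -13) = -2
m (MIN): min(-1, 7, 18) = -1
n (MIN): min(-9, 18, 11) = -9
p (MIN): min(-17, 13) = -17
b (MAX): max(-1, -9, -17) = -1
q (MIN): min(-16, -2, -15) = -16
r (MIN): min(3, -19, -11, 0) = -19
s (MIN): min(5, -2, -15) = -15
c (MAX): max(-16, -19, -15) = -15
North (MIN): min(-2, -1, -15) = -15
t (MIN): min(14, -16, 7) = -16
u (MIN): min(14, 17, -2) = -2
v (MIN): min(-1, -18, -8) = -18
d (MAX): max(-16, -2, -18) = -2
w (MIN): min(-12, 19) = -12
x (MIN): min(5, 4) = 4
y (MIN): min(7, 6, -3, 0) = -3
e (MAX): max(-12, 4, -3) = 4
z (MIN): min(-1, -13, 0, 18) = -13
aa (MIN): min(19, -16) = -16
ab (MIN): min(-1, 15) = -1
f (MAX): max(-13, -16, -1) = -1
South (MIN): min(-2, 4, -1) = -2
top (MAX): max(-15, -2) = -2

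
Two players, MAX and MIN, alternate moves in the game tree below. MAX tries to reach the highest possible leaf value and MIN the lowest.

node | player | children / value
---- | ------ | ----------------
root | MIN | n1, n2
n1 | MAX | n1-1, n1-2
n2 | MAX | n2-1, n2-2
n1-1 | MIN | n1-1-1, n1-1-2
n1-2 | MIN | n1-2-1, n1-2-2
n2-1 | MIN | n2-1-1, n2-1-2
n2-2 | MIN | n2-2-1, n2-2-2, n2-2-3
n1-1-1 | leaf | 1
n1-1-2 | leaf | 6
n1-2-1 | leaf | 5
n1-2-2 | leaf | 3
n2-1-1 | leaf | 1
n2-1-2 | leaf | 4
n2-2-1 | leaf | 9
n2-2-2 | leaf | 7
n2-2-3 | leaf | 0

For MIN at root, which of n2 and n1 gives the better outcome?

n2-1 (MIN): min(1, 4) = 1
n2-2 (MIN): min(9, 7, 0) = 0
n2 (MAX): max(1, 0) = 1
n1-1 (MIN): min(1, 6) = 1
n1-2 (MIN): min(5, 3) = 3
n1 (MAX): max(1, 3) = 3
MIN prefers the lower value; n2=1, n1=3. n2 is better since 1 < 3.

n2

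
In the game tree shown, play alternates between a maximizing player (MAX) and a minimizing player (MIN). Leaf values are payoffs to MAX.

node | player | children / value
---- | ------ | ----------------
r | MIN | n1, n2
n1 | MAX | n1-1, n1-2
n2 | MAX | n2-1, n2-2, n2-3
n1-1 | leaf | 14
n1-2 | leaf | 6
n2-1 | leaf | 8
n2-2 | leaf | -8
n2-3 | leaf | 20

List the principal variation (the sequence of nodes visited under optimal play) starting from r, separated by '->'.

r -> n1 -> n1-1

n1 (MAX): max(14, 6) = 14
n2 (MAX): max(8, -8, 20) = 20
r (MIN): min(14, 20) = 14
At r, MIN picks n1 (lowest: 14).
At n1, MAX picks n1-1 (highest: 14).
Terminal value 14.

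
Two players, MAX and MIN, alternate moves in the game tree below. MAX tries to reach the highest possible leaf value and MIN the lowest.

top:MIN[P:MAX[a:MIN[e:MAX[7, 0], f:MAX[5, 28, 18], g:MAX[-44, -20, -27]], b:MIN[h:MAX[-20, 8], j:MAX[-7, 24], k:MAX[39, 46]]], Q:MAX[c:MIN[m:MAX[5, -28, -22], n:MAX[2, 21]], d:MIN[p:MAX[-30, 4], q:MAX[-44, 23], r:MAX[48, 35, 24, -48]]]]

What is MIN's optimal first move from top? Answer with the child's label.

Q

e (MAX): max(7, 0) = 7
f (MAX): max(5, 28, 18) = 28
g (MAX): max(-44, -20, -27) = -20
a (MIN): min(7, 28, -20) = -20
h (MAX): max(-20, 8) = 8
j (MAX): max(-7, 24) = 24
k (MAX): max(39, 46) = 46
b (MIN): min(8, 24, 46) = 8
P (MAX): max(-20, 8) = 8
m (MAX): max(5, -28, -22) = 5
n (MAX): max(2, 21) = 21
c (MIN): min(5, 21) = 5
p (MAX): max(-30, 4) = 4
q (MAX): max(-44, 23) = 23
r (MAX): max(48, 35, 24, -48) = 48
d (MIN): min(4, 23, 48) = 4
Q (MAX): max(5, 4) = 5
top (MIN): min(8, 5) = 5
MIN at top wants the lowest of {P=8, Q=5}, so chooses Q.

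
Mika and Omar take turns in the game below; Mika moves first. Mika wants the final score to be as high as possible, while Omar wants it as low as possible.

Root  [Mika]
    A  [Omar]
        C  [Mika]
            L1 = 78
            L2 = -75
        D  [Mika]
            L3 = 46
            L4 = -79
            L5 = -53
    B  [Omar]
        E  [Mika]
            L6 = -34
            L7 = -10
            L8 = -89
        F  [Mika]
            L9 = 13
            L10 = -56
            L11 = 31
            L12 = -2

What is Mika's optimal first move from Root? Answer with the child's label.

C (Mika): max(78, -75) = 78
D (Mika): max(46, -79, -53) = 46
A (Omar): min(78, 46) = 46
E (Mika): max(-34, -10, -89) = -10
F (Mika): max(13, -56, 31, -2) = 31
B (Omar): min(-10, 31) = -10
Root (Mika): max(46, -10) = 46
Mika at Root wants the highest of {A=46, B=-10}, so chooses A.

A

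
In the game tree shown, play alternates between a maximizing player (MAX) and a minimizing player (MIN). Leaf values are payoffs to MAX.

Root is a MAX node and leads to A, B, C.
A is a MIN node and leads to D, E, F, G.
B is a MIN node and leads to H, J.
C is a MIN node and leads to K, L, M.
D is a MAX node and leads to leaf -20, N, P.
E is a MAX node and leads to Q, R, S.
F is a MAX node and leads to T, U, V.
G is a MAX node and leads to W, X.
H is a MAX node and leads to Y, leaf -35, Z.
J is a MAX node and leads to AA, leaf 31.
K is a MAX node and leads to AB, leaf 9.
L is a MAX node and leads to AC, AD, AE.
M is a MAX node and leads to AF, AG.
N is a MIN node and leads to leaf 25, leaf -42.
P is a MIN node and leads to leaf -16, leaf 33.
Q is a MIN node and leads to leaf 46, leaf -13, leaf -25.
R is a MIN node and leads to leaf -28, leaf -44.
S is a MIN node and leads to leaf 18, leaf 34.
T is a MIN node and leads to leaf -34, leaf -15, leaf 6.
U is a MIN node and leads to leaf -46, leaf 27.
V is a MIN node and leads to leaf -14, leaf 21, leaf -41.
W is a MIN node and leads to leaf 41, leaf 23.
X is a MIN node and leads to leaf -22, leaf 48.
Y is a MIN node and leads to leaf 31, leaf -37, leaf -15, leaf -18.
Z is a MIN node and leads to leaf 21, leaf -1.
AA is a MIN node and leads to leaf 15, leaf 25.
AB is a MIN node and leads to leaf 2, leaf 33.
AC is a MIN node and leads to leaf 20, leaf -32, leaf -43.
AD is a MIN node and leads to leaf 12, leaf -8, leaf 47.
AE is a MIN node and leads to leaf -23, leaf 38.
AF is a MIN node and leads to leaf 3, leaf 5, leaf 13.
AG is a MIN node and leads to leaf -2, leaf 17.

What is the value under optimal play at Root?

-1

N (MIN): min(25, -42) = -42
P (MIN): min(-16, 33) = -16
D (MAX): max(-20, -42, -16) = -16
Q (MIN): min(46, -13, -25) = -25
R (MIN): min(-28, -44) = -44
S (MIN): min(18, 34) = 18
E (MAX): max(-25, -44, 18) = 18
T (MIN): min(-34, -15, 6) = -34
U (MIN): min(-46, 27) = -46
V (MIN): min(-14, 21, -41) = -41
F (MAX): max(-34, -46, -41) = -34
W (MIN): min(41, 23) = 23
X (MIN): min(-22, 48) = -22
G (MAX): max(23, -22) = 23
A (MIN): min(-16, 18, -34, 23) = -34
Y (MIN): min(31, -37, -15, -18) = -37
Z (MIN): min(21, -1) = -1
H (MAX): max(-37, -35, -1) = -1
AA (MIN): min(15, 25) = 15
J (MAX): max(15, 31) = 31
B (MIN): min(-1, 31) = -1
AB (MIN): min(2, 33) = 2
K (MAX): max(2, 9) = 9
AC (MIN): min(20, -32, -43) = -43
AD (MIN): min(12, -8, 47) = -8
AE (MIN): min(-23, 38) = -23
L (MAX): max(-43, -8, -23) = -8
AF (MIN): min(3, 5, 13) = 3
AG (MIN): min(-2, 17) = -2
M (MAX): max(3, -2) = 3
C (MIN): min(9, -8, 3) = -8
Root (MAX): max(-34, -1, -8) = -1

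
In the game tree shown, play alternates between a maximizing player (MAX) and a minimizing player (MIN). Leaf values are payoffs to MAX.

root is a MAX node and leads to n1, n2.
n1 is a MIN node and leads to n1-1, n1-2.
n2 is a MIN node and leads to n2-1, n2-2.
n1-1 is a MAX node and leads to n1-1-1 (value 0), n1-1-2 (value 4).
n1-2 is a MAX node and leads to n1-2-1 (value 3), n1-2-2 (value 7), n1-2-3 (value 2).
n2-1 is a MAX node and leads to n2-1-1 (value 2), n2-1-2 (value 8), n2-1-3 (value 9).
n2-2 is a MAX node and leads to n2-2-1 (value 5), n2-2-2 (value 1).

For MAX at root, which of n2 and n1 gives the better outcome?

n2-1 (MAX): max(2, 8, 9) = 9
n2-2 (MAX): max(5, 1) = 5
n2 (MIN): min(9, 5) = 5
n1-1 (MAX): max(0, 4) = 4
n1-2 (MAX): max(3, 7, 2) = 7
n1 (MIN): min(4, 7) = 4
MAX prefers the higher value; n2=5, n1=4. n2 is better since 5 > 4.

n2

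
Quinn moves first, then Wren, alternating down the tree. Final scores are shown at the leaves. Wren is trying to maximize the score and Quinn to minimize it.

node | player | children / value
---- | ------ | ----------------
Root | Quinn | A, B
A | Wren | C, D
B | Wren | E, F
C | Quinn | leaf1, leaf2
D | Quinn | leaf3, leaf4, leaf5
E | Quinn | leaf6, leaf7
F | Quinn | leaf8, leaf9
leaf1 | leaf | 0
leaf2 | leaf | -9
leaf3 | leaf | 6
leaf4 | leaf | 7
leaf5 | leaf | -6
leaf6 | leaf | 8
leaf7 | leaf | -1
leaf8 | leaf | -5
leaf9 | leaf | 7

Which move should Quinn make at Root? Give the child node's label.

C (Quinn): min(0, -9) = -9
D (Quinn): min(6, 7, -6) = -6
A (Wren): max(-9, -6) = -6
E (Quinn): min(8, -1) = -1
F (Quinn): min(-5, 7) = -5
B (Wren): max(-1, -5) = -1
Root (Quinn): min(-6, -1) = -6
Quinn at Root wants the lowest of {A=-6, B=-1}, so chooses A.

A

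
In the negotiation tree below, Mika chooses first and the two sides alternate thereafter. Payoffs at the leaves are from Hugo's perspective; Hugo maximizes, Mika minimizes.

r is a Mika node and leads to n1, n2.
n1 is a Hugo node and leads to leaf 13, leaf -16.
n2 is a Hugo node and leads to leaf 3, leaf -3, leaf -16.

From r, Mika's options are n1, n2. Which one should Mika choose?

n1 (Hugo): max(13, -16) = 13
n2 (Hugo): max(3, -3, -16) = 3
r (Mika): min(13, 3) = 3
Mika at r wants the lowest of {n1=13, n2=3}, so chooses n2.

n2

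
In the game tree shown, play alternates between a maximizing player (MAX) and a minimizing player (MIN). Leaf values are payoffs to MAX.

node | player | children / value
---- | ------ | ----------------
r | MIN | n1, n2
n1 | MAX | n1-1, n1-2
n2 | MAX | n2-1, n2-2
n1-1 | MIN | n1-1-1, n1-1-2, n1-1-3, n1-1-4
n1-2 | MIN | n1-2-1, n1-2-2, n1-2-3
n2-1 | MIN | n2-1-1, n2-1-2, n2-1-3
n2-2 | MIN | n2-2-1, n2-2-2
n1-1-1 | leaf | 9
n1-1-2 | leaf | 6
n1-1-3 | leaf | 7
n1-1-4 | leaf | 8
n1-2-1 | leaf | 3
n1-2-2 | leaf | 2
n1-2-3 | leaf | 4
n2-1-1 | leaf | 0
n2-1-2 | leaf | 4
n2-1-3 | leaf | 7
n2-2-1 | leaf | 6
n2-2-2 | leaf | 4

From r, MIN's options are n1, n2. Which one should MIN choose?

n1-1 (MIN): min(9, 6, 7, 8) = 6
n1-2 (MIN): min(3, 2, 4) = 2
n1 (MAX): max(6, 2) = 6
n2-1 (MIN): min(0, 4, 7) = 0
n2-2 (MIN): min(6, 4) = 4
n2 (MAX): max(0, 4) = 4
r (MIN): min(6, 4) = 4
MIN at r wants the lowest of {n1=6, n2=4}, so chooses n2.

n2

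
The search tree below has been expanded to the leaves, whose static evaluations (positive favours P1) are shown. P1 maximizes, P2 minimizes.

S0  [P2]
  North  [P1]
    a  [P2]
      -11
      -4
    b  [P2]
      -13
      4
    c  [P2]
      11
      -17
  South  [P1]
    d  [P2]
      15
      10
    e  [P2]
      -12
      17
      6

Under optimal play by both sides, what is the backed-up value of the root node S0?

-11

a (P2): min(-11, -4) = -11
b (P2): min(-13, 4) = -13
c (P2): min(11, -17) = -17
North (P1): max(-11, -13, -17) = -11
d (P2): min(15, 10) = 10
e (P2): min(-12, 17, 6) = -12
South (P1): max(10, -12) = 10
S0 (P2): min(-11, 10) = -11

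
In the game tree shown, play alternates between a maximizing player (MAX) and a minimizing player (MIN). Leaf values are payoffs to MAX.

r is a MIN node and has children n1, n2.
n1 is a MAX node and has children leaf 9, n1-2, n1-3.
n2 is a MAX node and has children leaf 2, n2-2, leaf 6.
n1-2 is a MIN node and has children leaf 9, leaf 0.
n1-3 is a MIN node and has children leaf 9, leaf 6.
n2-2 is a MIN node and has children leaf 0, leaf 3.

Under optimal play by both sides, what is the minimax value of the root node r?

6

n1-2 (MIN): min(9, 0) = 0
n1-3 (MIN): min(9, 6) = 6
n1 (MAX): max(9, 0, 6) = 9
n2-2 (MIN): min(0, 3) = 0
n2 (MAX): max(2, 0, 6) = 6
r (MIN): min(9, 6) = 6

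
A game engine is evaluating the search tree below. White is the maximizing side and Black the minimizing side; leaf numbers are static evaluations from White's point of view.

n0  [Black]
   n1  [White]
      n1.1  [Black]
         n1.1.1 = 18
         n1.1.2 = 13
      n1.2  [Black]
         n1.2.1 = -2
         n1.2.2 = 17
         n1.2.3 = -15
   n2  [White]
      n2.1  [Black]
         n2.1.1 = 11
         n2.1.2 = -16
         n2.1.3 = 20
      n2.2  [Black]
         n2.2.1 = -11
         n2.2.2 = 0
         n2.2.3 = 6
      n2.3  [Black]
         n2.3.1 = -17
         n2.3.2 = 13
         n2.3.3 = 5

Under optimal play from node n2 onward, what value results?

n2.1 (Black): min(11, -16, 20) = -16
n2.2 (Black): min(-11, 0, 6) = -11
n2.3 (Black): min(-17, 13, 5) = -17
n2 (White): max(-16, -11, -17) = -11

-11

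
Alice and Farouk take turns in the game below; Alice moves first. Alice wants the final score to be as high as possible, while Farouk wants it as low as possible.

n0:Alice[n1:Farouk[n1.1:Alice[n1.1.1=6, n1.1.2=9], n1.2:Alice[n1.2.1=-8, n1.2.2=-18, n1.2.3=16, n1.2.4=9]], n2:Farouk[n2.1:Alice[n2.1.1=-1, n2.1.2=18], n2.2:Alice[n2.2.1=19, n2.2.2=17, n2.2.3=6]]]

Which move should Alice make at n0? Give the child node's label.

n1.1 (Alice): max(6, 9) = 9
n1.2 (Alice): max(-8, -18, 16, 9) = 16
n1 (Farouk): min(9, 16) = 9
n2.1 (Alice): max(-1, 18) = 18
n2.2 (Alice): max(19, 17, 6) = 19
n2 (Farouk): min(18, 19) = 18
n0 (Alice): max(9, 18) = 18
Alice at n0 wants the highest of {n1=9, n2=18}, so chooses n2.

n2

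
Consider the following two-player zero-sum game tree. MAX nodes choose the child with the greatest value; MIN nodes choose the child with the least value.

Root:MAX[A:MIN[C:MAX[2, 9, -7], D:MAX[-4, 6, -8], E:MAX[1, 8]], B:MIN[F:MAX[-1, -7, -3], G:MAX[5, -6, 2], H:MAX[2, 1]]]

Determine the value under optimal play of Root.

6

C (MAX): max(2, 9, -7) = 9
D (MAX): max(-4, 6, -8) = 6
E (MAX): max(1, 8) = 8
A (MIN): min(9, 6, 8) = 6
F (MAX): max(-1, -7, -3) = -1
G (MAX): max(5, -6, 2) = 5
H (MAX): max(2, 1) = 2
B (MIN): min(-1, 5, 2) = -1
Root (MAX): max(6, -1) = 6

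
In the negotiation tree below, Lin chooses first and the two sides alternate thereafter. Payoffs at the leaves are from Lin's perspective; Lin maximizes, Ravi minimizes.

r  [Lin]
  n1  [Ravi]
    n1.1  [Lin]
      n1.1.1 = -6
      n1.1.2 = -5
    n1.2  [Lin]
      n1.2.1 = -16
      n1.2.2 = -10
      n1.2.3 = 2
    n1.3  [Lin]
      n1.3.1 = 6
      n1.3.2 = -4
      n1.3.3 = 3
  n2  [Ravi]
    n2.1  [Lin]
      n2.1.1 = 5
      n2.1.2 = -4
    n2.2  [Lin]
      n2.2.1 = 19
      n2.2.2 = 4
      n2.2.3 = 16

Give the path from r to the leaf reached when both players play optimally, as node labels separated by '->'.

n1.1 (Lin): max(-6, -5) = -5
n1.2 (Lin): max(-16, -10, 2) = 2
n1.3 (Lin): max(6, -4, 3) = 6
n1 (Ravi): min(-5, 2, 6) = -5
n2.1 (Lin): max(5, -4) = 5
n2.2 (Lin): max(19, 4, 16) = 19
n2 (Ravi): min(5, 19) = 5
r (Lin): max(-5, 5) = 5
At r, Lin picks n2 (highest: 5).
At n2, Ravi picks n2.1 (lowest: 5).
At n2.1, Lin picks n2.1.1 (highest: 5).
Terminal value 5.

r -> n2 -> n2.1 -> n2.1.1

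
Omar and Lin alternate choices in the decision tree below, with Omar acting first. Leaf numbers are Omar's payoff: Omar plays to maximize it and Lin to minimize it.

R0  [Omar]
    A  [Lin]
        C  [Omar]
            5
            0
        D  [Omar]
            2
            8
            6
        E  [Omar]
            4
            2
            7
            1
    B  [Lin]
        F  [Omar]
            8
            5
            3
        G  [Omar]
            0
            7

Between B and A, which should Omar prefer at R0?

F (Omar): max(8, 5, 3) = 8
G (Omar): max(0, 7) = 7
B (Lin): min(8, 7) = 7
C (Omar): max(5, 0) = 5
D (Omar): max(2, 8, 6) = 8
E (Omar): max(4, 2, 7, 1) = 7
A (Lin): min(5, 8, 7) = 5
Omar prefers the higher value; B=7, A=5. B is better since 7 > 5.

B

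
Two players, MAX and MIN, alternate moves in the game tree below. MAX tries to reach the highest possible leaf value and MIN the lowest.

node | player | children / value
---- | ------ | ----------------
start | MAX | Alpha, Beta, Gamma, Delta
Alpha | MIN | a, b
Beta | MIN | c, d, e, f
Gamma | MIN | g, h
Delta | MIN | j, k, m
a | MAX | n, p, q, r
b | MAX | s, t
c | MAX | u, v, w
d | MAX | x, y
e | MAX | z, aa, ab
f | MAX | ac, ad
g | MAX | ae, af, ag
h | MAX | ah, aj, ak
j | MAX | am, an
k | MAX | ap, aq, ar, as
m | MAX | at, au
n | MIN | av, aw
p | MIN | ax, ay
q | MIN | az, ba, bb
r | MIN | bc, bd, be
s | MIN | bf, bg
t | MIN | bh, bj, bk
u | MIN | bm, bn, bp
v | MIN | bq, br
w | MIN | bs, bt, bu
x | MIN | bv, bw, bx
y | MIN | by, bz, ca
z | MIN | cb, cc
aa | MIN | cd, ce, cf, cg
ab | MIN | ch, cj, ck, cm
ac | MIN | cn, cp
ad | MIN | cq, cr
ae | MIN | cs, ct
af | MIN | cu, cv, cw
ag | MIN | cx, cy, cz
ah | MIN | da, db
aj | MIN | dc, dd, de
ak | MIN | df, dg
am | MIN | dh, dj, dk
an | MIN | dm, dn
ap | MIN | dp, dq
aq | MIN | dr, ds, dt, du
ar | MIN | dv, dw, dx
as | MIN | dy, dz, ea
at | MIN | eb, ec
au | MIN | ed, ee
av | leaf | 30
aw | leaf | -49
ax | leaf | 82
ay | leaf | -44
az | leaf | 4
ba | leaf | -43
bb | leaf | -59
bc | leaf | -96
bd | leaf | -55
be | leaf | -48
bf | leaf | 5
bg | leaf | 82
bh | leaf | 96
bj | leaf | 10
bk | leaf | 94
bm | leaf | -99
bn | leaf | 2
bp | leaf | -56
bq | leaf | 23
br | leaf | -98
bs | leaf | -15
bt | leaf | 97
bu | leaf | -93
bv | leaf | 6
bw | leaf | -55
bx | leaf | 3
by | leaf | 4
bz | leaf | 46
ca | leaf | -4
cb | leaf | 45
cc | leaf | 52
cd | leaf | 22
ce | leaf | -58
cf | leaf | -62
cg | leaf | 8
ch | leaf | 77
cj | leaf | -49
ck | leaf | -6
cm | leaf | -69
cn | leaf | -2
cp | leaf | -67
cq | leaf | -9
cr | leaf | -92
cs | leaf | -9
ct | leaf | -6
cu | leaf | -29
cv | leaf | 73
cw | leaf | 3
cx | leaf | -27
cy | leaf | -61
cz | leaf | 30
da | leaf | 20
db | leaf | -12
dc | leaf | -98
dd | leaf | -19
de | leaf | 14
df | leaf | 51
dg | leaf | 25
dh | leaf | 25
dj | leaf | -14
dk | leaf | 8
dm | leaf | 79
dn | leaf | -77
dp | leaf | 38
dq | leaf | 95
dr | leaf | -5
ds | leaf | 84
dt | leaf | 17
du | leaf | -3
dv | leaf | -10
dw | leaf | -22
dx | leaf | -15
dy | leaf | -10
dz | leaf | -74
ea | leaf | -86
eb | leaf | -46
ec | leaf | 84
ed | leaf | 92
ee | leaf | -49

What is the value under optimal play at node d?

x (MIN): min(6, -55, 3) = -55
y (MIN): min(4, 46, -4) = -4
d (MAX): max(-55, -4) = -4

-4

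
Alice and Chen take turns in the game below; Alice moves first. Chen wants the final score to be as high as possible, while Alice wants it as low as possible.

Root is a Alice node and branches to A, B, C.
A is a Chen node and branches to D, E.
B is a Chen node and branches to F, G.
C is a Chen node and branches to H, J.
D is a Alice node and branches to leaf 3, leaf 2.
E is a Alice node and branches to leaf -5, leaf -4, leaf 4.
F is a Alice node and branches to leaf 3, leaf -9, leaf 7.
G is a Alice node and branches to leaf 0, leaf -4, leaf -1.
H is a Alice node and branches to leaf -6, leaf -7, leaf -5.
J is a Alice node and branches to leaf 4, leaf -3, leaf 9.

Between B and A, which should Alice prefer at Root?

F (Alice): min(3, -9, 7) = -9
G (Alice): min(0, -4, -1) = -4
B (Chen): max(-9, -4) = -4
D (Alice): min(3, 2) = 2
E (Alice): min(-5, -4, 4) = -5
A (Chen): max(2, -5) = 2
Alice prefers the lower value; B=-4, A=2. B is better since -4 < 2.

B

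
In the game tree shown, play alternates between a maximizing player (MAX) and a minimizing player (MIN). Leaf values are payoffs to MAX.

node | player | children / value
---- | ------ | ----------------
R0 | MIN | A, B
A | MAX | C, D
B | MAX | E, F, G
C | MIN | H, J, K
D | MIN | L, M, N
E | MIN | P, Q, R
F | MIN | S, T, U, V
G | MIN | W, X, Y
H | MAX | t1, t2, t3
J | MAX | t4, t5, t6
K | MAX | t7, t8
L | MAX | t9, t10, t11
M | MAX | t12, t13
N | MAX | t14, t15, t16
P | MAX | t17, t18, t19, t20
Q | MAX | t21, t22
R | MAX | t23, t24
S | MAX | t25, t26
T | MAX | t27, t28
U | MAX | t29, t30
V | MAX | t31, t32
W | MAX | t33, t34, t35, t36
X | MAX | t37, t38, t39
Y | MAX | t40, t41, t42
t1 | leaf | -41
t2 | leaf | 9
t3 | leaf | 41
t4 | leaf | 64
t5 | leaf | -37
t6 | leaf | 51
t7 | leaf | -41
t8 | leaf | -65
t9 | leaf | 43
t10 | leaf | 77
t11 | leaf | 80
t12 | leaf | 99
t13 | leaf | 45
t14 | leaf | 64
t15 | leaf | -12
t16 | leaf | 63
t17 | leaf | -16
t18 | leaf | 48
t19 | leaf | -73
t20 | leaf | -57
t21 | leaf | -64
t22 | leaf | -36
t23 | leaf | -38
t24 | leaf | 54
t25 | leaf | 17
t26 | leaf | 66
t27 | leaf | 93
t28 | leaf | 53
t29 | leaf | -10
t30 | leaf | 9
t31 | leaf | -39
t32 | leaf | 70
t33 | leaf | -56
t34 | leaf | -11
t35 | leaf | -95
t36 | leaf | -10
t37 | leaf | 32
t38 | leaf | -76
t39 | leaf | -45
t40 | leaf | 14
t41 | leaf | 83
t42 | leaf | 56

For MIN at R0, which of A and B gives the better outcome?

H (MAX): max(-41, 9, 41) = 41
J (MAX): max(64, -37, 51) = 64
K (MAX): max(-41, -65) = -41
C (MIN): min(41, 64, -41) = -41
L (MAX): max(43, 77, 80) = 80
M (MAX): max(99, 45) = 99
N (MAX): max(64, -12, 63) = 64
D (MIN): min(80, 99, 64) = 64
A (MAX): max(-41, 64) = 64
P (MAX): max(-16, 48, -73, -57) = 48
Q (MAX): max(-64, -36) = -36
R (MAX): max(-38, 54) = 54
E (MIN): min(48, -36, 54) = -36
S (MAX): max(17, 66) = 66
T (MAX): max(93, 53) = 93
U (MAX): max(-10, 9) = 9
V (MAX): max(-39, 70) = 70
F (MIN): min(66, 93, 9, 70) = 9
W (MAX): max(-56, -11, -95, -10) = -10
X (MAX): max(32, -76, -45) = 32
Y (MAX): max(14, 83, 56) = 83
G (MIN): min(-10, 32, 83) = -10
B (MAX): max(-36, 9, -10) = 9
MIN prefers the lower value; A=64, B=9. B is better since 9 < 64.

B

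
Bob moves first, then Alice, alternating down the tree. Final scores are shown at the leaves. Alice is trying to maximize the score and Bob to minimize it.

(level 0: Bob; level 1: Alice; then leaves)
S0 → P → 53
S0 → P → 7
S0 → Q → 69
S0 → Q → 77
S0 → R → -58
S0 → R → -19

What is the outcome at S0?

P (Alice): max(53, 7) = 53
Q (Alice): max(69, 77) = 77
R (Alice): max(-58, -19) = -19
S0 (Bob): min(53, 77, -19) = -19

-19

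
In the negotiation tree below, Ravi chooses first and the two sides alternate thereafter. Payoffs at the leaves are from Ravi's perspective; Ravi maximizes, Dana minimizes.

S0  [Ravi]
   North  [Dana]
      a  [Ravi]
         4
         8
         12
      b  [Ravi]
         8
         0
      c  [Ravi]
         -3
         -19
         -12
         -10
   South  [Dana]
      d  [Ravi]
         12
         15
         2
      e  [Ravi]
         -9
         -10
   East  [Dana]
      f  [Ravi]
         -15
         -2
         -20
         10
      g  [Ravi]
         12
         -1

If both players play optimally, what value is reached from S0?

a (Ravi): max(4, 8, 12) = 12
b (Ravi): max(8, 0) = 8
c (Ravi): max(-3, -19, -12, -10) = -3
North (Dana): min(12, 8, -3) = -3
d (Ravi): max(12, 15, 2) = 15
e (Ravi): max(-9, -10) = -9
South (Dana): min(15, -9) = -9
f (Ravi): max(-15, -2, -20, 10) = 10
g (Ravi): max(12, -1) = 12
East (Dana): min(10, 12) = 10
S0 (Ravi): max(-3, -9, 10) = 10

10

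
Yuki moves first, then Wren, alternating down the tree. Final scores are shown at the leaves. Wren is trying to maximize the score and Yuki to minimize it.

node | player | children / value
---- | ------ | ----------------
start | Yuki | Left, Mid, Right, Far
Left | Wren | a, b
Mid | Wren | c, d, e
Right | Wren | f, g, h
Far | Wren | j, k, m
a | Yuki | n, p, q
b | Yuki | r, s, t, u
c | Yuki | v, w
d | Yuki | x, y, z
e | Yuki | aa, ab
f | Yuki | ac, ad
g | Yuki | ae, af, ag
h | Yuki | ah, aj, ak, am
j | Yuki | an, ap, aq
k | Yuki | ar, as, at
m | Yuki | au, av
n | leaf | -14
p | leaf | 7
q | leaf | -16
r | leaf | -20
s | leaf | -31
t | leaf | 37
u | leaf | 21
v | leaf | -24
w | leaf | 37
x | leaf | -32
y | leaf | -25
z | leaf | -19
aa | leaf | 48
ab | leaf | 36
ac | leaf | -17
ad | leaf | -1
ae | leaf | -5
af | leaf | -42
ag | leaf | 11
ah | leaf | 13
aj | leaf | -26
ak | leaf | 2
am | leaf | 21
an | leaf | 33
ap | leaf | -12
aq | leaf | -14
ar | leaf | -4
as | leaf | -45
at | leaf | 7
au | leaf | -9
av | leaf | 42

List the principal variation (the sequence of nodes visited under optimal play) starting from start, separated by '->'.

a (Yuki): min(-14, 7, -16) = -16
b (Yuki): min(-20, -31, 37, 21) = -31
Left (Wren): max(-16, -31) = -16
c (Yuki): min(-24, 37) = -24
d (Yuki): min(-32, -25, -19) = -32
e (Yuki): min(48, 36) = 36
Mid (Wren): max(-24, -32, 36) = 36
f (Yuki): min(-17, -1) = -17
g (Yuki): min(-5, -42, 11) = -42
h (Yuki): min(13, -26, 2, 21) = -26
Right (Wren): max(-17, -42, -26) = -17
j (Yuki): min(33, -12, -14) = -14
k (Yuki): min(-4, -45, 7) = -45
m (Yuki): min(-9, 42) = -9
Far (Wren): max(-14, -45, -9) = -9
start (Yuki): min(-16, 36, -17, -9) = -17
At start, Yuki picks Right (lowest: -17).
At Right, Wren picks f (highest: -17).
At f, Yuki picks ac (lowest: -17).
Terminal value -17.

start -> Right -> f -> ac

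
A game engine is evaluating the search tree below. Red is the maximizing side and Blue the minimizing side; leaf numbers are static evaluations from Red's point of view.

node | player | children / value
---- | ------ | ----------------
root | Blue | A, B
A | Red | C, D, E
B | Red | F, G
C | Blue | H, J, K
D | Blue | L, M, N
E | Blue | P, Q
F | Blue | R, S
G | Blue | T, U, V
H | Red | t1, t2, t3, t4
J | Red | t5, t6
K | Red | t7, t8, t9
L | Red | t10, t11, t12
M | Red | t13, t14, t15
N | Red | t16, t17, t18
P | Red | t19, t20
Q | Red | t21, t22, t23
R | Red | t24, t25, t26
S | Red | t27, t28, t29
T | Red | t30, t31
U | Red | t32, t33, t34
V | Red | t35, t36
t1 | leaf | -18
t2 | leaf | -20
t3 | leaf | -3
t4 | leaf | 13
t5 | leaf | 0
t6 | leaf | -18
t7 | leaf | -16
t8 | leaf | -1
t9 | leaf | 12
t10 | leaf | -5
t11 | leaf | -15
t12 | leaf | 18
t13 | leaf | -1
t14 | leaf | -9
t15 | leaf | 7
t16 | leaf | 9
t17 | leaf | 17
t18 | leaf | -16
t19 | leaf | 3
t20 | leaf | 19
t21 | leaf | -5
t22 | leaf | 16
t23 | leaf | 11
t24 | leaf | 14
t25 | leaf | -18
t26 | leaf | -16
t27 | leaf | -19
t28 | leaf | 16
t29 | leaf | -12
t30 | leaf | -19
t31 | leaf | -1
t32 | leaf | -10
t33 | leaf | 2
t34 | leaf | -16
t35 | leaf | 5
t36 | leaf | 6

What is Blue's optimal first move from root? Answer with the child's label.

H (Red): max(-18, -20, -3, 13) = 13
J (Red): max(0, -18) = 0
K (Red): max(-16, -1, 12) = 12
C (Blue): min(13, 0, 12) = 0
L (Red): max(-5, -15, 18) = 18
M (Red): max(-1, -9, 7) = 7
N (Red): max(9, 17, -16) = 17
D (Blue): min(18, 7, 17) = 7
P (Red): max(3, 19) = 19
Q (Red): max(-5, 16, 11) = 16
E (Blue): min(19, 16) = 16
A (Red): max(0, 7, 16) = 16
R (Red): max(14, -18, -16) = 14
S (Red): max(-19, 16, -12) = 16
F (Blue): min(14, 16) = 14
T (Red): max(-19, -1) = -1
U (Red): max(-10, 2, -16) = 2
V (Red): max(5, 6) = 6
G (Blue): min(-1, 2, 6) = -1
B (Red): max(14, -1) = 14
root (Blue): min(16, 14) = 14
Blue at root wants the lowest of {A=16, B=14}, so chooses B.

B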